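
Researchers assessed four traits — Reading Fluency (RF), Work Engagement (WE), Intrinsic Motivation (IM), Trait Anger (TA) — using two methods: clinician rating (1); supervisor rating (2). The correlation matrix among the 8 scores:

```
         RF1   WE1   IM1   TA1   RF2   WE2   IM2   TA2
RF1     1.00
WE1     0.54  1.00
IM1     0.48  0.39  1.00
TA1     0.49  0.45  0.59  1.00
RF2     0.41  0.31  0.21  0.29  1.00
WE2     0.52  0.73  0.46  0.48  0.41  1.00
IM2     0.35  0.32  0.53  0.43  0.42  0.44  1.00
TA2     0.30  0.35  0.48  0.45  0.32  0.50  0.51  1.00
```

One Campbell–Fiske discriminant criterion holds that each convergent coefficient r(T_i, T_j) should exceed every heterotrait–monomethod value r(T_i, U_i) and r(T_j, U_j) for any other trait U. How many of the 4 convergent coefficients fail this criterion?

Convergent coefficients and their comparison sets:
RF (methods 1·2): 0.41 vs {0.54, 0.41, 0.48, 0.42, 0.49, 0.32} → fail.
WE (methods 1·2): 0.73 vs {0.54, 0.41, 0.39, 0.44, 0.45, 0.50} → pass.
IM (methods 1·2): 0.53 vs {0.48, 0.42, 0.39, 0.44, 0.59, 0.51} → fail.
TA (methods 1·2): 0.45 vs {0.49, 0.32, 0.45, 0.50, 0.59, 0.51} → fail.
3 of 4 fail.

3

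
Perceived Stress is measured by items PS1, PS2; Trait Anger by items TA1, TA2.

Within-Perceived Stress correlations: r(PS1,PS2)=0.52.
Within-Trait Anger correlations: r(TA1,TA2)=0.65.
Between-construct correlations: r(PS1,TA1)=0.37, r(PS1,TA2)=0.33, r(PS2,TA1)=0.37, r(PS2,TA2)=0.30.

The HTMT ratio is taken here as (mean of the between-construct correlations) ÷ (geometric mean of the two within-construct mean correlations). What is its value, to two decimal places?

Mean between = 1.37/4 = 0.3425.
Mean within-PS = 0.52/1 = 0.5200; mean within-TA = 0.65/1 = 0.6500.
Geometric mean = √(0.5200 × 0.6500) = 0.5814.
HTMT = 0.3425 / 0.5814 = 0.59.

0.59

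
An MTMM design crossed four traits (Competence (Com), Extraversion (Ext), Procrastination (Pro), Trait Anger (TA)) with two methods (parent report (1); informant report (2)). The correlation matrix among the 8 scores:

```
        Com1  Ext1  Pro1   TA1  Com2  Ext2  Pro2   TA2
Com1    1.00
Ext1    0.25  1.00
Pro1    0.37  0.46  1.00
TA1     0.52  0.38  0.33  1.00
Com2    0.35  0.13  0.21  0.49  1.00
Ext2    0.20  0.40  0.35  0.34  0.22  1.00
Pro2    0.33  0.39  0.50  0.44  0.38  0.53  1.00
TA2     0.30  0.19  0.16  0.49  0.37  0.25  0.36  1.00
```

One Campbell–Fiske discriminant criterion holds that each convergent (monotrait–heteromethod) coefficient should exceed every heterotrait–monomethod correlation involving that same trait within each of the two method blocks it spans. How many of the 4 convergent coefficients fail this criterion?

4

Checking each validity diagonal entry against its comparison values:
Com (methods 1·2): 0.35 vs {0.25, 0.22, 0.37, 0.38, 0.52, 0.37} → fail.
Ext (methods 1·2): 0.40 vs {0.25, 0.22, 0.46, 0.53, 0.38, 0.25} → fail.
Pro (methods 1·2): 0.50 vs {0.37, 0.38, 0.46, 0.53, 0.33, 0.36} → fail.
TA (methods 1·2): 0.49 vs {0.52, 0.37, 0.38, 0.25, 0.33, 0.36} → fail.
4 of 4 fail.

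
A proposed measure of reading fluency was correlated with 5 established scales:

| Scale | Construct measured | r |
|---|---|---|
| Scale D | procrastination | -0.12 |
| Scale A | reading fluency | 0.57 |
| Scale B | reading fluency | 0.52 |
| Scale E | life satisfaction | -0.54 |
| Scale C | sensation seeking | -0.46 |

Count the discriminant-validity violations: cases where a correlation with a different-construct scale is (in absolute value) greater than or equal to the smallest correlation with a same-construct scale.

Convergent (same construct = reading fluency): Scale A, Scale B.
Smallest convergent = 0.52. Discriminant |r|: 0.12, 0.54, 0.46; count ≥ 0.52 → 1.

1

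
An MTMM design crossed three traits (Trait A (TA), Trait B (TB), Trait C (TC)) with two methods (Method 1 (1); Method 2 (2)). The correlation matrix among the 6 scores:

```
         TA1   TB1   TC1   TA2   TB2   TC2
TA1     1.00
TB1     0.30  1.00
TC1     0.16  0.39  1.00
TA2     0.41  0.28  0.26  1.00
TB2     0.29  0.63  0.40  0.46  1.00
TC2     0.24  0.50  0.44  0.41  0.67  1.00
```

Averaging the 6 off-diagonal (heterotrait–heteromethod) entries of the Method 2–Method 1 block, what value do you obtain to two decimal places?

HTHM values (method 2 × method 1): 0.28, 0.26, 0.29, 0.40, 0.24, 0.50; mean = 1.97/6 = 0.33.

0.33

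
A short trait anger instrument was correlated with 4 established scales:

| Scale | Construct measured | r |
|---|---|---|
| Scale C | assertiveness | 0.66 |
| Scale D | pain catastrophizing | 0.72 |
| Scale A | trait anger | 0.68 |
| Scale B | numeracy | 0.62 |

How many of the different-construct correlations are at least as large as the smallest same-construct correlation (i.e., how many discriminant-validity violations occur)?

Convergent (same construct = trait anger): Scale A.
Smallest convergent = 0.68. Discriminant values: 0.66, 0.72, 0.62; count ≥ 0.68 → 1.

1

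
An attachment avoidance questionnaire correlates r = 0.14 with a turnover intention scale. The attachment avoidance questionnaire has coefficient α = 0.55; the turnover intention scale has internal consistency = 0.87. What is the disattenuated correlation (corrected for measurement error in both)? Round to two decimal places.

0.20

r_true = r_obs / √(r_xx · r_yy) = 0.14 / √(0.55 × 0.87) = 0.14 / √0.4785 = 0.14 / 0.6917 ≈ 0.20.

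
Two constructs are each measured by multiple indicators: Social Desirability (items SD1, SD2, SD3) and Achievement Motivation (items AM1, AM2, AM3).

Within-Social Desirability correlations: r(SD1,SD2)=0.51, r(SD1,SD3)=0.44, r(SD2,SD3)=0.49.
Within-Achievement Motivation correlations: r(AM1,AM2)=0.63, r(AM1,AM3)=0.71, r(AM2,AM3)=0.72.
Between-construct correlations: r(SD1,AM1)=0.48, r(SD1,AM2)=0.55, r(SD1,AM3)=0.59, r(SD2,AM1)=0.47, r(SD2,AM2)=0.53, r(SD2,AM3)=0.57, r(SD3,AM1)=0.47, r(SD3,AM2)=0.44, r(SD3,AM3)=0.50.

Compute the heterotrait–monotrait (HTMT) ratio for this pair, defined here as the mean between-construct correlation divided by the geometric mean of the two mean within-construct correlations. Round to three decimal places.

Between-construct mean = 4.60/9 = 0.5111.
Mean within-SD = 1.44/3 = 0.4800; mean within-AM = 2.06/3 = 0.6867.
Geometric mean = √(0.4800 × 0.6867) = 0.5741.
HTMT = 0.5111 / 0.5741 = 0.890.

0.890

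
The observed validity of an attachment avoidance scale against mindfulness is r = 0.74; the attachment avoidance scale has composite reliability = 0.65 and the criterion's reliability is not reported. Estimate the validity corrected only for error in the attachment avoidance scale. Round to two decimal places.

0.92

Single correction: r_c = r_obs / √r_xx = 0.74 / √0.65 = 0.74 / 0.8062 ≈ 0.92.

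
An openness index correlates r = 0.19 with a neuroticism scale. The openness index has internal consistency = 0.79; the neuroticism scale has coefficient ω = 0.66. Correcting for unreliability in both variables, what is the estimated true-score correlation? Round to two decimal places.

r_true = r_obs / √(r_xx · r_yy) = 0.19 / √(0.79 × 0.66) = 0.19 / √0.5214 = 0.19 / 0.7221 ≈ 0.26.

0.26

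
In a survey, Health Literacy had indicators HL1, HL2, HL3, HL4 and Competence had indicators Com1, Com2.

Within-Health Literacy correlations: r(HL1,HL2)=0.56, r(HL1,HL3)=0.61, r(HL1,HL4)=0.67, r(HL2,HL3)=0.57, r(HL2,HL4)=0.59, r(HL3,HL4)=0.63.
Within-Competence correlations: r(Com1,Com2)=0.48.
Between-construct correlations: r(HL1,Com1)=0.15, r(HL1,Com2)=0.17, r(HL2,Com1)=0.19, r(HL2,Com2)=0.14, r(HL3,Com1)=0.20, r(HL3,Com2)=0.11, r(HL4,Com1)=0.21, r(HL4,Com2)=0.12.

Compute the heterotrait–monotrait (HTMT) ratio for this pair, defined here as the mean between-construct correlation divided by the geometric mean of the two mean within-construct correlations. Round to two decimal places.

0.30

Mean between = 1.29/8 = 0.1613.
Mean within-HL = 3.63/6 = 0.6050; mean within-Com = 0.48/1 = 0.4800.
Geometric mean = √(0.6050 × 0.4800) = 0.5389.
HTMT = 0.1613 / 0.5389 = 0.30.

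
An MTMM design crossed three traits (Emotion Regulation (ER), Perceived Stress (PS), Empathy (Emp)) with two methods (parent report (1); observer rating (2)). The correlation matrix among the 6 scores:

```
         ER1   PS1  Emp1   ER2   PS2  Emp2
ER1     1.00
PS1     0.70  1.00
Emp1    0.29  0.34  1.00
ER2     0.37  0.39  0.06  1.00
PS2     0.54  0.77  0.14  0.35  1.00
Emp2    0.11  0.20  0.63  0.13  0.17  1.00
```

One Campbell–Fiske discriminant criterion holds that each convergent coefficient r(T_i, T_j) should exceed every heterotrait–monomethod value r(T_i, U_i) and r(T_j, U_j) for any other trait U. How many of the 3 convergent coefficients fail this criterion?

Checking each validity diagonal entry against its comparison values:
ER (methods 1·2): 0.37 vs {0.70, 0.35, 0.29, 0.13} → fail.
PS (methods 1·2): 0.77 vs {0.70, 0.35, 0.34, 0.17} → pass.
Emp (methods 1·2): 0.63 vs {0.29, 0.13, 0.34, 0.17} → pass.
1 of 3 fail.

1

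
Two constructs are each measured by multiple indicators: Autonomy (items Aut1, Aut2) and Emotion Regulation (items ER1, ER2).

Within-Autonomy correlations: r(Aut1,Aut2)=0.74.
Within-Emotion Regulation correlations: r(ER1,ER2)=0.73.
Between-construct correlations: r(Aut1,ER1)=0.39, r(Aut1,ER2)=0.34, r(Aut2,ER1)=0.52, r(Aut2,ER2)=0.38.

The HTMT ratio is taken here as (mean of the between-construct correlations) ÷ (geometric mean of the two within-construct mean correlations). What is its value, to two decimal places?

0.55

Between-construct mean = 1.63/4 = 0.4075.
Mean within-Aut = 0.74/1 = 0.7400; mean within-ER = 0.73/1 = 0.7300.
Geometric mean = √(0.7400 × 0.7300) = 0.7350.
HTMT = 0.4075 / 0.7350 = 0.55.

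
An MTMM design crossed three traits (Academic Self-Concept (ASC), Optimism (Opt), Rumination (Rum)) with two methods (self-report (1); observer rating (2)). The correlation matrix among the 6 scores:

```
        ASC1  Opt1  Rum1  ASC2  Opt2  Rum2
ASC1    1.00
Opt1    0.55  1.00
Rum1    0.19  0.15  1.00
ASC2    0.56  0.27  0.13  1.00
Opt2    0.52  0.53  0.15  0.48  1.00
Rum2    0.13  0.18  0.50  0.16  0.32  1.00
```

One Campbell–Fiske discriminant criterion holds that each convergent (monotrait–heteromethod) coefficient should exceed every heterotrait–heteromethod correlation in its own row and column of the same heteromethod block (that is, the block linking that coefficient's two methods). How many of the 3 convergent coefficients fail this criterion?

0

Convergent coefficients and their comparison sets:
ASC (methods 1·2): 0.56 vs {0.52, 0.27, 0.13, 0.13} → pass.
Opt (methods 1·2): 0.53 vs {0.27, 0.52, 0.18, 0.15} → pass.
Rum (methods 1·2): 0.50 vs {0.13, 0.13, 0.15, 0.18} → pass.
0 of 3 fail.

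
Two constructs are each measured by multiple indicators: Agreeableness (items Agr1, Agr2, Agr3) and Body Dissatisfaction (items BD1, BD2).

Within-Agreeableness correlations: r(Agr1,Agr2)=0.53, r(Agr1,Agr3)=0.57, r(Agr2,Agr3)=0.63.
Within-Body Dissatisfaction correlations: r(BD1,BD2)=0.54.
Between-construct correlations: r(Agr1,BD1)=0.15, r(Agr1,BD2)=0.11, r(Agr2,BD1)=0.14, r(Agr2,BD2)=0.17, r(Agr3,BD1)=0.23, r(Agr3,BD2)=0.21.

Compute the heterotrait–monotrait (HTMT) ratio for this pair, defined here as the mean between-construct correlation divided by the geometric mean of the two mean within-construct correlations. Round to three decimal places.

0.302

Mean heterotrait r = 1.01/6 = 0.1683.
Mean within-Agr = 1.73/3 = 0.5767; mean within-BD = 0.54/1 = 0.5400.
Geometric mean = √(0.5767 × 0.5400) = 0.5580.
HTMT = 0.1683 / 0.5580 = 0.302.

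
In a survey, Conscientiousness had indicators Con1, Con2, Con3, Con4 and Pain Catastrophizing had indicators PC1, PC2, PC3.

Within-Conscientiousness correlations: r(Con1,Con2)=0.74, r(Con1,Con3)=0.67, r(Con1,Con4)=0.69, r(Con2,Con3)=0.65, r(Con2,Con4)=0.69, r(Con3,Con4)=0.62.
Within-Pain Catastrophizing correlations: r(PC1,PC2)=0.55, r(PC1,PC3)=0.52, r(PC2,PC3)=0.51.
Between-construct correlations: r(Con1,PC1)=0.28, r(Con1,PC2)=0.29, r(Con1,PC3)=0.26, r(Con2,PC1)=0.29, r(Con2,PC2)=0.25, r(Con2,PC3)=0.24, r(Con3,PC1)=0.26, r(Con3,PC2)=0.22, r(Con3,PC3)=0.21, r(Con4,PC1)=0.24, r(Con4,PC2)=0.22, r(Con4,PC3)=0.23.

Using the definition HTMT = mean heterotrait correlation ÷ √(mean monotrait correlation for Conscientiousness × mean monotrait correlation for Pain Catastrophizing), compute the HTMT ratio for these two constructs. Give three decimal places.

0.417

Mean between = 2.99/12 = 0.2492.
Mean within-Con = 4.06/6 = 0.6767; mean within-PC = 1.58/3 = 0.5267.
Geometric mean = √(0.6767 × 0.5267) = 0.5970.
HTMT = 0.2492 / 0.5970 = 0.417.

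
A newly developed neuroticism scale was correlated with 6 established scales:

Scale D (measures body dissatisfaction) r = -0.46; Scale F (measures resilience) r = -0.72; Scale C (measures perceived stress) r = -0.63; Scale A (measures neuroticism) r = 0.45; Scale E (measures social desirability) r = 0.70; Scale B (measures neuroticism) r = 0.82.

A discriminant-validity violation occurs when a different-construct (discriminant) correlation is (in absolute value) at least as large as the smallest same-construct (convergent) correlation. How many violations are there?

4

Convergent (same construct = neuroticism): Scale A, Scale B.
Smallest convergent = 0.45. Discriminant |r|: 0.46, 0.72, 0.63, 0.70; count ≥ 0.45 → 4.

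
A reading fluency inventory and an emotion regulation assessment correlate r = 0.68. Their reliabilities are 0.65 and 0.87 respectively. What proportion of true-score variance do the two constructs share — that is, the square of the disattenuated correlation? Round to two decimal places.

Disattenuated r = 0.68 / √(0.65 × 0.87) = 0.68 / 0.7520 = 0.9043.
Shared true-score variance = 0.9043² = 0.8178 ≈ 0.82.

0.82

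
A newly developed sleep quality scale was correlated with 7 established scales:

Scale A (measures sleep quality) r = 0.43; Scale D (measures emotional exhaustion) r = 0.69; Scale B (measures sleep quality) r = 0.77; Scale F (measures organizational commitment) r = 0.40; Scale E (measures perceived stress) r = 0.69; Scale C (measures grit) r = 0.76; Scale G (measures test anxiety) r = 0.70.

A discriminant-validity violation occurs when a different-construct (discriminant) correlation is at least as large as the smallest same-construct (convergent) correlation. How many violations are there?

4

Convergent (same construct = sleep quality): Scale A, Scale B.
Smallest convergent = 0.43. Discriminant values: 0.69, 0.40, 0.69, 0.76, 0.70; count ≥ 0.43 → 4.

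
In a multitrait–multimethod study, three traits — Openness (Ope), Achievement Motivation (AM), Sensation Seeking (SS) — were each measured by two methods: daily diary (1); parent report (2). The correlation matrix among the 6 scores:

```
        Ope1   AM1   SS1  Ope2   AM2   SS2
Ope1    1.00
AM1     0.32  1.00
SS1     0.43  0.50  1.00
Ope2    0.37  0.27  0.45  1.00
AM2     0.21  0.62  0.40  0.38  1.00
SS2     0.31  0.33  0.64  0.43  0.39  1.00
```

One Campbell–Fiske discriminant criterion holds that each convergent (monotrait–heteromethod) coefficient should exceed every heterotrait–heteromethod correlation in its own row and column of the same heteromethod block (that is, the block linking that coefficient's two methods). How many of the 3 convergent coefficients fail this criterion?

1

Convergent coefficients and their comparison sets:
Ope (methods 1·2): 0.37 vs {0.21, 0.27, 0.31, 0.45} → fail.
AM (methods 1·2): 0.62 vs {0.27, 0.21, 0.33, 0.40} → pass.
SS (methods 1·2): 0.64 vs {0.45, 0.31, 0.40, 0.33} → pass.
1 of 3 fail.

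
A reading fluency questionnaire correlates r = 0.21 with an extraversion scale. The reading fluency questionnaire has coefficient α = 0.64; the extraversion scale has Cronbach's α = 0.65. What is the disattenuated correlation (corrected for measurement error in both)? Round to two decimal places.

0.33

r_true = r_obs / √(r_xx · r_yy) = 0.21 / √(0.64 × 0.65) = 0.21 / √0.4160 = 0.21 / 0.6450 ≈ 0.33.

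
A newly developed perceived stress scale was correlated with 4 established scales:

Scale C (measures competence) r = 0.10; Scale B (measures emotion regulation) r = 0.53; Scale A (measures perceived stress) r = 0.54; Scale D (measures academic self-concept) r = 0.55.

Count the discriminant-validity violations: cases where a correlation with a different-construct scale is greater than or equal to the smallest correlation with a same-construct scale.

Convergent (same construct = perceived stress): Scale A.
Smallest convergent = 0.54. Discriminant values: 0.10, 0.53, 0.55; count ≥ 0.54 → 1.

1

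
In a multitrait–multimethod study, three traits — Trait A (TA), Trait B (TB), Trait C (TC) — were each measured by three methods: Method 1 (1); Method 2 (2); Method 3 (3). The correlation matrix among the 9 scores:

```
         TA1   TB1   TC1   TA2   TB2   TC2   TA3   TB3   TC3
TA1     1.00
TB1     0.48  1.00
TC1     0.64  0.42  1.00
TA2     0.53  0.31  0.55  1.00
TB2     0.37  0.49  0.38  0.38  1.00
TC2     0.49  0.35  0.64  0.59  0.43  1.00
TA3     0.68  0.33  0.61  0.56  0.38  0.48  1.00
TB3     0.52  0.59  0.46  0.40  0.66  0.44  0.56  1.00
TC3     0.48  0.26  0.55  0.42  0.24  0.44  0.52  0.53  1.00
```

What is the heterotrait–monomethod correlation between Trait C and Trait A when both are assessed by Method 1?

0.64

Different traits, same method: r(TC1, TA1) = 0.64.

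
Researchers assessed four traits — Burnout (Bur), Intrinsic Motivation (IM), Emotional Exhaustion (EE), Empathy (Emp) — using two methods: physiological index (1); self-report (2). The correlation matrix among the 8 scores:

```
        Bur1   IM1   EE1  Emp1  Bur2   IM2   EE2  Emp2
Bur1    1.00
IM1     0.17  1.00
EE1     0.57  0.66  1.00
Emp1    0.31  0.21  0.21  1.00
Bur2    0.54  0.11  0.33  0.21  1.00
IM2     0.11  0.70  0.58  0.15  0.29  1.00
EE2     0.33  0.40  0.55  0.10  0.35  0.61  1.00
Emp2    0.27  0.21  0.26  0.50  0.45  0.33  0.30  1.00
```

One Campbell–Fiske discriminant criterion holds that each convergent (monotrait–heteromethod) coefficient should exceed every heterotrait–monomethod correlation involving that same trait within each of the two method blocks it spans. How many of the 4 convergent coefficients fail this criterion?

Convergent coefficients and their comparison sets:
Bur (methods 1·2): 0.54 vs {0.17, 0.29, 0.57, 0.35, 0.31, 0.45} → fail.
IM (methods 1·2): 0.70 vs {0.17, 0.29, 0.66, 0.61, 0.21, 0.33} → pass.
EE (methods 1·2): 0.55 vs {0.57, 0.35, 0.66, 0.61, 0.21, 0.30} → fail.
Emp (methods 1·2): 0.50 vs {0.31, 0.45, 0.21, 0.33, 0.21, 0.30} → pass.
2 of 4 fail.

2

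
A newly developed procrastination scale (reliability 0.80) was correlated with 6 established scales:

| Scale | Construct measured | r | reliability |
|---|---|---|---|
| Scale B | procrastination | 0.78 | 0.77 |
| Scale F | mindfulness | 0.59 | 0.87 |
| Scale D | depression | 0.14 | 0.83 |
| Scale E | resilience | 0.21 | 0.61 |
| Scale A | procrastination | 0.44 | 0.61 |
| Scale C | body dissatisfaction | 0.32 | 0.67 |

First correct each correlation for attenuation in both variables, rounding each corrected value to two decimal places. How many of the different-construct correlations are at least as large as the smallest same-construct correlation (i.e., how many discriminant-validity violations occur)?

1

Disattenuated r (r / √(r_scale · r_new)):
  Scale B (conv): 0.78 / √(0.77·0.80) = 0.99
  Scale F (disc): 0.59 / √(0.87·0.80) = 0.71
  Scale D (disc): 0.14 / √(0.83·0.80) = 0.17
  Scale E (disc): 0.21 / √(0.61·0.80) = 0.30
  Scale A (conv): 0.44 / √(0.61·0.80) = 0.63
  Scale C (disc): 0.32 / √(0.67·0.80) = 0.44
Smallest convergent = 0.63. Discriminant values: 0.71, 0.17, 0.30, 0.44; count ≥ 0.63 → 1.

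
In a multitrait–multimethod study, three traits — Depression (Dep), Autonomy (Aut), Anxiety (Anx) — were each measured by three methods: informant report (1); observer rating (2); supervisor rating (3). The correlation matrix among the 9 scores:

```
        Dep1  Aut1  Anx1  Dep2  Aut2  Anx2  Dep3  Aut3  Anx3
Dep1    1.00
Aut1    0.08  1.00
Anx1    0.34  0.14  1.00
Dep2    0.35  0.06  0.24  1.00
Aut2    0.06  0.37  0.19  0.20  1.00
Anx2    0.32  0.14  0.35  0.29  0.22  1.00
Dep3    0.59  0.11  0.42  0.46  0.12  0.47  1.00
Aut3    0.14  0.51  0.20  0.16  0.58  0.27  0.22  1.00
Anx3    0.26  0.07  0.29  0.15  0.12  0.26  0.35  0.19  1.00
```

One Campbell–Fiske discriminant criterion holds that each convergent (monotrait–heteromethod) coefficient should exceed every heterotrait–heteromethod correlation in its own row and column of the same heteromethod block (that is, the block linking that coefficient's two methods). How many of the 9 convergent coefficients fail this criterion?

Checking each validity diagonal entry against its comparison values:
Dep (methods 1·2): 0.35 vs {0.06, 0.06, 0.32, 0.24} → pass.
Dep (methods 1·3): 0.59 vs {0.14, 0.11, 0.26, 0.42} → pass.
Dep (methods 2·3): 0.46 vs {0.16, 0.12, 0.15, 0.47} → fail.
Aut (methods 1·2): 0.37 vs {0.06, 0.06, 0.14, 0.19} → pass.
Aut (methods 1·3): 0.51 vs {0.11, 0.14, 0.07, 0.20} → pass.
Aut (methods 2·3): 0.58 vs {0.12, 0.16, 0.12, 0.27} → pass.
Anx (methods 1·2): 0.35 vs {0.24, 0.32, 0.19, 0.14} → pass.
Anx (methods 1·3): 0.29 vs {0.42, 0.26, 0.20, 0.07} → fail.
Anx (methods 2·3): 0.26 vs {0.47, 0.15, 0.27, 0.12} → fail.
3 of 9 fail.

3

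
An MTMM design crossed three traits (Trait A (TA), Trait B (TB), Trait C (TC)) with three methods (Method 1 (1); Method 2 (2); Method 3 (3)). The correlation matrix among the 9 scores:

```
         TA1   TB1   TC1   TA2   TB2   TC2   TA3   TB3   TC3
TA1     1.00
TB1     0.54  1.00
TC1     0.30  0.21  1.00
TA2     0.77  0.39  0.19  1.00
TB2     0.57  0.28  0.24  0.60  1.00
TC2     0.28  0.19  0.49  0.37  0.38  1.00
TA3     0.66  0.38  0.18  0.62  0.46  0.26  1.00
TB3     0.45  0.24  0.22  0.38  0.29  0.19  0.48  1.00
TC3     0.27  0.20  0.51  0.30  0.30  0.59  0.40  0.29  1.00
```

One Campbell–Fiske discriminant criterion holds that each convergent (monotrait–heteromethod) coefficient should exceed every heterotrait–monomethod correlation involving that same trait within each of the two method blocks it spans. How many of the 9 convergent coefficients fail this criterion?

Checking each validity diagonal entry against its comparison values:
TA (methods 1·2): 0.77 vs {0.54, 0.60, 0.30, 0.37} → pass.
TA (methods 1·3): 0.66 vs {0.54, 0.48, 0.30, 0.40} → pass.
TA (methods 2·3): 0.62 vs {0.60, 0.48, 0.37, 0.40} → pass.
TB (methods 1·2): 0.28 vs {0.54, 0.60, 0.21, 0.38} → fail.
TB (methods 1·3): 0.24 vs {0.54, 0.48, 0.21, 0.29} → fail.
TB (methods 2·3): 0.29 vs {0.60, 0.48, 0.38, 0.29} → fail.
TC (methods 1·2): 0.49 vs {0.30, 0.37, 0.21, 0.38} → pass.
TC (methods 1·3): 0.51 vs {0.30, 0.40, 0.21, 0.29} → pass.
TC (methods 2·3): 0.59 vs {0.37, 0.40, 0.38, 0.29} → pass.
3 of 9 fail.

3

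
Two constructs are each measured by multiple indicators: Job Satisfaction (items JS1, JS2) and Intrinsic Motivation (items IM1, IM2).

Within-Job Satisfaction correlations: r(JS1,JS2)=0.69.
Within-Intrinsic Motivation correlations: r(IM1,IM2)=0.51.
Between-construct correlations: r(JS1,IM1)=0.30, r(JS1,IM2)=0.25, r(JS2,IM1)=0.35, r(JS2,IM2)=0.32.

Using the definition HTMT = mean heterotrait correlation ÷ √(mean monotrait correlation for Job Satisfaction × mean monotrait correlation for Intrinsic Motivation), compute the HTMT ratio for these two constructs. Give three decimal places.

0.514

Mean between = 1.22/4 = 0.3050.
Mean within-JS = 0.69/1 = 0.6900; mean within-IM = 0.51/1 = 0.5100.
Geometric mean = √(0.6900 × 0.5100) = 0.5932.
HTMT = 0.3050 / 0.5932 = 0.514.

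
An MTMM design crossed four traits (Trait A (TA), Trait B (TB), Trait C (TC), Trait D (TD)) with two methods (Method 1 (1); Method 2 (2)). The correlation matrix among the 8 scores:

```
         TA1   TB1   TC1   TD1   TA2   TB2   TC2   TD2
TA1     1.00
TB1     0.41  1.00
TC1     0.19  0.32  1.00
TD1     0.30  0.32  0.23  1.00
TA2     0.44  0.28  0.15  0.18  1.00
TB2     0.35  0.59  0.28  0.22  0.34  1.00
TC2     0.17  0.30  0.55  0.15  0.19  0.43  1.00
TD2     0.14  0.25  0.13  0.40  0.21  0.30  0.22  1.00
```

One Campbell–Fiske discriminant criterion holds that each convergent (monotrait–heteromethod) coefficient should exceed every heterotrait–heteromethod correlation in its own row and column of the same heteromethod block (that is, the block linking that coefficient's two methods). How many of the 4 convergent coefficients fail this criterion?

Each convergent coefficient versus the relevant comparison correlations:
TA (methods 1·2): 0.44 vs {0.35, 0.28, 0.17, 0.15, 0.14, 0.18} → pass.
TB (methods 1·2): 0.59 vs {0.28, 0.35, 0.30, 0.28, 0.25, 0.22} → pass.
TC (methods 1·2): 0.55 vs {0.15, 0.17, 0.28, 0.30, 0.13, 0.15} → pass.
TD (methods 1·2): 0.40 vs {0.18, 0.14, 0.22, 0.25, 0.15, 0.13} → pass.
0 of 4 fail.

0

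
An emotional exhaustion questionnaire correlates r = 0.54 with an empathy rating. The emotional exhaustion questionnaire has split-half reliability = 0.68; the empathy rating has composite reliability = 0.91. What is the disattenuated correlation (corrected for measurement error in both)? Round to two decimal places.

r_true = r_obs / √(r_xx · r_yy) = 0.54 / √(0.68 × 0.91) = 0.54 / √0.6188 = 0.54 / 0.7866 ≈ 0.69.

0.69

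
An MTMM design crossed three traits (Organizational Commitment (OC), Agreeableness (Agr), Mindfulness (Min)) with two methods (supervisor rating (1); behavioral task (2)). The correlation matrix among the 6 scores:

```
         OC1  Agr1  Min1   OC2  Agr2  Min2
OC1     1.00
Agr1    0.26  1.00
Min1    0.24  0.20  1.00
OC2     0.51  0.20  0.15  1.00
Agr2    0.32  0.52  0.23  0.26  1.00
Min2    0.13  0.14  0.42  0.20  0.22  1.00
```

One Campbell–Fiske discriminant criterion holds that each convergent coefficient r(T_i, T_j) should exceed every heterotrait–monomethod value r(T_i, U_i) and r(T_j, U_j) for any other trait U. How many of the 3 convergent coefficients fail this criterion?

0

Convergent coefficients and their comparison sets:
OC (methods 1·2): 0.51 vs {0.26, 0.26, 0.24, 0.20} → pass.
Agr (methods 1·2): 0.52 vs {0.26, 0.26, 0.20, 0.22} → pass.
Min (methods 1·2): 0.42 vs {0.24, 0.20, 0.20, 0.22} → pass.
0 of 3 fail.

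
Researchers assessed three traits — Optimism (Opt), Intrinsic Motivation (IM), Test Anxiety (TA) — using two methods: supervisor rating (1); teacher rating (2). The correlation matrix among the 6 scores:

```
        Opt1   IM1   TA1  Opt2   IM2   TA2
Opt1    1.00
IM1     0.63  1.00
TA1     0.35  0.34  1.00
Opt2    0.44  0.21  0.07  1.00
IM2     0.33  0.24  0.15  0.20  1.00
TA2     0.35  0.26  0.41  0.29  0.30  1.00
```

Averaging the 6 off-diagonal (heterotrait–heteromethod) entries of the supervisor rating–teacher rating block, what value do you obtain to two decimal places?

HTHM values (method 1 × method 2): 0.33, 0.35, 0.21, 0.26, 0.07, 0.15; mean = 1.37/6 = 0.23.

0.23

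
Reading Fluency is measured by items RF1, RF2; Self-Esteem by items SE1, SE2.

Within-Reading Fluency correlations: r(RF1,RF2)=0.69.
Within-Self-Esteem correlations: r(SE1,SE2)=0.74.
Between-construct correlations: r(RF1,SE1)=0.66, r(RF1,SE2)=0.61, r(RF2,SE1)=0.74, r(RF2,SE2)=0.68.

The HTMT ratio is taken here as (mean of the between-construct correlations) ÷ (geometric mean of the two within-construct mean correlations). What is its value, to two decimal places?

Between-construct mean = 2.69/4 = 0.6725.
Mean within-RF = 0.69/1 = 0.6900; mean within-SE = 0.74/1 = 0.7400.
Geometric mean = √(0.6900 × 0.7400) = 0.7146.
HTMT = 0.6725 / 0.7146 = 0.94.

0.94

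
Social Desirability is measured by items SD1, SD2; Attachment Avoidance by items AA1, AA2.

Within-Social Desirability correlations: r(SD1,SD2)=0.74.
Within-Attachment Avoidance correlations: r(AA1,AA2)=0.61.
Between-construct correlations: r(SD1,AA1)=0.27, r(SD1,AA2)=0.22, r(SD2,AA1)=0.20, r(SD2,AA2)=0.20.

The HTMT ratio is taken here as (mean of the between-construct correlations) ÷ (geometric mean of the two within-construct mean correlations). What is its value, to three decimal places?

0.331

Mean between = 0.89/4 = 0.2225.
Mean within-SD = 0.74/1 = 0.7400; mean within-AA = 0.61/1 = 0.6100.
Geometric mean = √(0.7400 × 0.6100) = 0.6719.
HTMT = 0.2225 / 0.6719 = 0.331.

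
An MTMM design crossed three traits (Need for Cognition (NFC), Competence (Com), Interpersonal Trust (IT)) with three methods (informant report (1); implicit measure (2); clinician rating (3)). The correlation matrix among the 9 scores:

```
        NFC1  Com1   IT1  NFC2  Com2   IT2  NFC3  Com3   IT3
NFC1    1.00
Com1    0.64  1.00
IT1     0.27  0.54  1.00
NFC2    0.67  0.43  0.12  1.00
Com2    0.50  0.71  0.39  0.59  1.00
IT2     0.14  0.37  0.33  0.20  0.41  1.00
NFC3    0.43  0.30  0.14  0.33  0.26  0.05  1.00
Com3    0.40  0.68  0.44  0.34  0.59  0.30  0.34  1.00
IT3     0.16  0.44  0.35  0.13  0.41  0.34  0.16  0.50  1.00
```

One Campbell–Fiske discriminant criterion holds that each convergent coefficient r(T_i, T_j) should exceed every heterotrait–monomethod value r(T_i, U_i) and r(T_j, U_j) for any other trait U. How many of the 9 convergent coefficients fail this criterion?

Checking each validity diagonal entry against its comparison values:
NFC (methods 1·2): 0.67 vs {0.64, 0.59, 0.27, 0.20} → pass.
NFC (methods 1·3): 0.43 vs {0.64, 0.34, 0.27, 0.16} → fail.
NFC (methods 2·3): 0.33 vs {0.59, 0.34, 0.20, 0.16} → fail.
Com (methods 1·2): 0.71 vs {0.64, 0.59, 0.54, 0.41} → pass.
Com (methods 1·3): 0.68 vs {0.64, 0.34, 0.54, 0.50} → pass.
Com (methods 2·3): 0.59 vs {0.59, 0.34, 0.41, 0.50} → fail.
IT (methods 1·2): 0.33 vs {0.27, 0.20, 0.54, 0.41} → fail.
IT (methods 1·3): 0.35 vs {0.27, 0.16, 0.54, 0.50} → fail.
IT (methods 2·3): 0.34 vs {0.20, 0.16, 0.41, 0.50} → fail.
6 of 9 fail.

6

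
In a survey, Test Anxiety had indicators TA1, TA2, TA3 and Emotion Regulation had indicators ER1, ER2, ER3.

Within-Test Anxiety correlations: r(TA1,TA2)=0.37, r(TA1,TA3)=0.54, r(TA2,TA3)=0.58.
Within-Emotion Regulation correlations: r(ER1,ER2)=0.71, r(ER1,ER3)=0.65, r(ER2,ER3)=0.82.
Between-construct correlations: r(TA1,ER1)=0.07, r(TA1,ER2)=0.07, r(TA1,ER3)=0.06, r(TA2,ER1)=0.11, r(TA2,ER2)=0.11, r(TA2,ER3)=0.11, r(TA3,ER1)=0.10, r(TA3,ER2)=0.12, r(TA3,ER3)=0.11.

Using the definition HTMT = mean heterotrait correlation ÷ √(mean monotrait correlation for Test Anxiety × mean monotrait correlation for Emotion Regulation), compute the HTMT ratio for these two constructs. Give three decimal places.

0.159

Mean between = 0.86/9 = 0.0956.
Mean within-TA = 1.49/3 = 0.4967; mean within-ER = 2.18/3 = 0.7267.
Geometric mean = √(0.4967 × 0.7267) = 0.6008.
HTMT = 0.0956 / 0.6008 = 0.159.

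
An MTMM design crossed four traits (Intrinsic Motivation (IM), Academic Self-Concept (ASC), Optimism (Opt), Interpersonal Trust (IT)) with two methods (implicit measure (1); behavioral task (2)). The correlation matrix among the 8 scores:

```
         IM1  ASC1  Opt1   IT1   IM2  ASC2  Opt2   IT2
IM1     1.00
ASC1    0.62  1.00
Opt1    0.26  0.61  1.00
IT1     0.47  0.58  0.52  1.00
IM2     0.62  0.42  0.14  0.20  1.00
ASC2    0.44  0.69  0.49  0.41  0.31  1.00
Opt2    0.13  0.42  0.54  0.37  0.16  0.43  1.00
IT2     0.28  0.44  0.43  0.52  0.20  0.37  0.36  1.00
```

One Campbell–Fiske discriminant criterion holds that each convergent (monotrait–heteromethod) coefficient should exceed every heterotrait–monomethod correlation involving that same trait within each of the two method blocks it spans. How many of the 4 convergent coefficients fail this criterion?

3

Convergent coefficients and their comparison sets:
IM (methods 1·2): 0.62 vs {0.62, 0.31, 0.26, 0.16, 0.47, 0.20} → fail.
ASC (methods 1·2): 0.69 vs {0.62, 0.31, 0.61, 0.43, 0.58, 0.37} → pass.
Opt (methods 1·2): 0.54 vs {0.26, 0.16, 0.61, 0.43, 0.52, 0.36} → fail.
IT (methods 1·2): 0.52 vs {0.47, 0.20, 0.58, 0.37, 0.52, 0.36} → fail.
3 of 4 fail.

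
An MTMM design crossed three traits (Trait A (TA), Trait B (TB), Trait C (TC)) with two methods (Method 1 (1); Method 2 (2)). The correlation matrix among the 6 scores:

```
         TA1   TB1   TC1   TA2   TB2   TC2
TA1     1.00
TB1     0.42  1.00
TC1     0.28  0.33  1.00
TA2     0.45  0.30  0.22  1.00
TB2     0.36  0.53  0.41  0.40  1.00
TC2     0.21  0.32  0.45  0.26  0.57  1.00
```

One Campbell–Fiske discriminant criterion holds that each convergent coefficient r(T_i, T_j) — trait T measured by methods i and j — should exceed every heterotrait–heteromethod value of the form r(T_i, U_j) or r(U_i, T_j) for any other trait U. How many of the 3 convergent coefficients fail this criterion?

0

Checking each validity diagonal entry against its comparison values:
TA (methods 1·2): 0.45 vs {0.36, 0.30, 0.21, 0.22} → pass.
TB (methods 1·2): 0.53 vs {0.30, 0.36, 0.32, 0.41} → pass.
TC (methods 1·2): 0.45 vs {0.22, 0.21, 0.41, 0.32} → pass.
0 of 3 fail.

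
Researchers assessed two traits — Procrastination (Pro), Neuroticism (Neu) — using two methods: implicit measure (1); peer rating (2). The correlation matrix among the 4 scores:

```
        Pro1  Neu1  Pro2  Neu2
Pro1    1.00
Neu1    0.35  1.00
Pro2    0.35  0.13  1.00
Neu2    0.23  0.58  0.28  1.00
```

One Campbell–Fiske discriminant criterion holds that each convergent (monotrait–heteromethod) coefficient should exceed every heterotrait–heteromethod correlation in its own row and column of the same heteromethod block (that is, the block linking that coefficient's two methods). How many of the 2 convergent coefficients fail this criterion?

Checking each validity diagonal entry against its comparison values:
Pro (methods 1·2): 0.35 vs {0.23, 0.13} → pass.
Neu (methods 1·2): 0.58 vs {0.13, 0.23} → pass.
0 of 2 fail.

0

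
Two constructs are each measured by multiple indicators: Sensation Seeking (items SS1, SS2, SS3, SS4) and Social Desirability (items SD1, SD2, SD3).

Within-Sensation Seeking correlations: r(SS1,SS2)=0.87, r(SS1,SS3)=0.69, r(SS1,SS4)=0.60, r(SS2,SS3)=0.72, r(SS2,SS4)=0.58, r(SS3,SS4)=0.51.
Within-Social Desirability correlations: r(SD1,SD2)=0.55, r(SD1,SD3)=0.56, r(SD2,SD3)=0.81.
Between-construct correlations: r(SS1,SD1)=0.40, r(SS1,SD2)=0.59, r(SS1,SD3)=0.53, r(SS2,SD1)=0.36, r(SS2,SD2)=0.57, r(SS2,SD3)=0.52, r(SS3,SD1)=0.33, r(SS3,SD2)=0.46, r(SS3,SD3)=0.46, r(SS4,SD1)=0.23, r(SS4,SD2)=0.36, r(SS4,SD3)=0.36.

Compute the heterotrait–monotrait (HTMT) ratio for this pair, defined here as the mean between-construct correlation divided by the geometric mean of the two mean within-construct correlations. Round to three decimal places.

0.662

Mean heterotrait r = 5.17/12 = 0.4308.
Mean within-SS = 3.97/6 = 0.6617; mean within-SD = 1.92/3 = 0.6400.
Geometric mean = √(0.6617 × 0.6400) = 0.6508.
HTMT = 0.4308 / 0.6508 = 0.662.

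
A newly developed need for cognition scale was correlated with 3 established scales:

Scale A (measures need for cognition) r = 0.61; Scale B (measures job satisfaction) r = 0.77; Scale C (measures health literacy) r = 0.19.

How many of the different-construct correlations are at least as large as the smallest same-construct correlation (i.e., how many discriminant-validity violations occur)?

Convergent (same construct = need for cognition): Scale A.
Smallest convergent = 0.61. Discriminant values: 0.77, 0.19; count ≥ 0.61 → 1.

1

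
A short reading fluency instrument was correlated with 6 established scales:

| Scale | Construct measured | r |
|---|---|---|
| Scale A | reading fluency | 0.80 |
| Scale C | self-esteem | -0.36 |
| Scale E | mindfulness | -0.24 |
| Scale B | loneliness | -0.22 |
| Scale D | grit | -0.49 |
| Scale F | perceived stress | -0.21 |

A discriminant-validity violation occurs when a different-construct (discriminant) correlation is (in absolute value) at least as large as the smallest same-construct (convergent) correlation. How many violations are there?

Convergent (same construct = reading fluency): Scale A.
Smallest convergent = 0.80. Discriminant |r|: 0.36, 0.24, 0.22, 0.49, 0.21; count ≥ 0.80 → 0.

0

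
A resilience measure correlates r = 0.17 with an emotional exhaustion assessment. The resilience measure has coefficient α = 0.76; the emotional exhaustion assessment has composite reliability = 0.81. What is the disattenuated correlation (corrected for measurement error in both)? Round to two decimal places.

r_true = r_obs / √(r_xx · r_yy) = 0.17 / √(0.76 × 0.81) = 0.17 / √0.6156 = 0.17 / 0.7846 ≈ 0.22.

0.22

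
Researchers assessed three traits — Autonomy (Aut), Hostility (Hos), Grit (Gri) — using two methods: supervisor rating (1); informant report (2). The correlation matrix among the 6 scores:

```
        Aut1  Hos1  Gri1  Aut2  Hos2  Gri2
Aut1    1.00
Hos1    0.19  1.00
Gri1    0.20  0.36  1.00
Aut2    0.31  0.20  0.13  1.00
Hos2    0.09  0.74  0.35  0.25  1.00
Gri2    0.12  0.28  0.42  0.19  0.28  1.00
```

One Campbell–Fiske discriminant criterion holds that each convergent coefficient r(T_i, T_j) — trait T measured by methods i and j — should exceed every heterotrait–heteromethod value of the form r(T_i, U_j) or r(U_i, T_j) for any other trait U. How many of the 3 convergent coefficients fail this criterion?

Convergent coefficients and their comparison sets:
Aut (methods 1·2): 0.31 vs {0.09, 0.20, 0.12, 0.13} → pass.
Hos (methods 1·2): 0.74 vs {0.20, 0.09, 0.28, 0.35} → pass.
Gri (methods 1·2): 0.42 vs {0.13, 0.12, 0.35, 0.28} → pass.
0 of 3 fail.

0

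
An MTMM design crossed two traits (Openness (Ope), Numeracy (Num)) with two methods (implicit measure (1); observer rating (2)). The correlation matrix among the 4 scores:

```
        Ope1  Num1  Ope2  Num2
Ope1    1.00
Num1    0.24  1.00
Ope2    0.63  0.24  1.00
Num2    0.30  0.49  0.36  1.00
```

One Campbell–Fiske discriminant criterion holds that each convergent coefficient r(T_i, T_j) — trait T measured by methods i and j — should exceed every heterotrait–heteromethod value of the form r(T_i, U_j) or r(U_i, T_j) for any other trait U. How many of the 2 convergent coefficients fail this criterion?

0

Each convergent coefficient versus the relevant comparison correlations:
Ope (methods 1·2): 0.63 vs {0.30, 0.24} → pass.
Num (methods 1·2): 0.49 vs {0.24, 0.30} → pass.
0 of 2 fail.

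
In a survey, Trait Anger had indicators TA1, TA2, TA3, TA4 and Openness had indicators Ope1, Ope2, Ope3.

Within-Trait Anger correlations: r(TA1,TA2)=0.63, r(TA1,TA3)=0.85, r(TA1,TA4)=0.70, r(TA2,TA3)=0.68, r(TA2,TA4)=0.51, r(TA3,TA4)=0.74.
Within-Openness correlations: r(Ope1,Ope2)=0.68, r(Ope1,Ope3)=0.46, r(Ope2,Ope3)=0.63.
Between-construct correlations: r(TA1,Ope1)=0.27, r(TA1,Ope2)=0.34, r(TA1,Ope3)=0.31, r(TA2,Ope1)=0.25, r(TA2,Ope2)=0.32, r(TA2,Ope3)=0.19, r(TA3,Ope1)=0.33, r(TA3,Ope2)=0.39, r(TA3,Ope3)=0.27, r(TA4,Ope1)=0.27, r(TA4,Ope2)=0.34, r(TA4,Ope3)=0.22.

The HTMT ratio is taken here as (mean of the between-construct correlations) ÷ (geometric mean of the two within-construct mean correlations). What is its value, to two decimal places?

0.46

Mean between = 3.50/12 = 0.2917.
Mean within-TA = 4.11/6 = 0.6850; mean within-Ope = 1.77/3 = 0.5900.
Geometric mean = √(0.6850 × 0.5900) = 0.6357.
HTMT = 0.2917 / 0.6357 = 0.46.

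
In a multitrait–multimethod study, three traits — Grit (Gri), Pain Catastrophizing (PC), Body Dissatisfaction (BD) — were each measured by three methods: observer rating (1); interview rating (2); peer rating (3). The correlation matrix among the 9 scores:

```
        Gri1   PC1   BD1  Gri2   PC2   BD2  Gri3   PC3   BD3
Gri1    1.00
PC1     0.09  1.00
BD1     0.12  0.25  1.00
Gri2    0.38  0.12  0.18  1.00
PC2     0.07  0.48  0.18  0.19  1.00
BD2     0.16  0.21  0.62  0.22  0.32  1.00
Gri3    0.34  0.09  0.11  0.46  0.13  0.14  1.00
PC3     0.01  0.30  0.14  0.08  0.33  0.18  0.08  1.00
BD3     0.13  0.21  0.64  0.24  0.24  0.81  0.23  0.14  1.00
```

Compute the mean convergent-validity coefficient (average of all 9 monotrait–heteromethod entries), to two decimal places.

0.48

Convergent values: 0.38, 0.34, 0.46, 0.48, 0.30, 0.33, 0.62, 0.64, 0.81; mean = 4.36/9 = 0.48.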